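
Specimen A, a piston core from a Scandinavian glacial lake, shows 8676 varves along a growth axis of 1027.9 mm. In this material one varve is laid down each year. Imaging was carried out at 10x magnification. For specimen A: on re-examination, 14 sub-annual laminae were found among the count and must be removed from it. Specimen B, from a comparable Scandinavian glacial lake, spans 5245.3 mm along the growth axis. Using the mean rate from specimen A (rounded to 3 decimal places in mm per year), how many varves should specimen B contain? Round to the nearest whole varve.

Specimen A: correcting the raw count gives 8676 − 14 = 8662 true varves.
A: Extension rate ≈ 1027.9 / 8662 = 0.119 mm per year.
Specimen B: 5245.3 mm / 0.119 mm per year = 44078.15 years ≈ 44078 varves.

44078 varves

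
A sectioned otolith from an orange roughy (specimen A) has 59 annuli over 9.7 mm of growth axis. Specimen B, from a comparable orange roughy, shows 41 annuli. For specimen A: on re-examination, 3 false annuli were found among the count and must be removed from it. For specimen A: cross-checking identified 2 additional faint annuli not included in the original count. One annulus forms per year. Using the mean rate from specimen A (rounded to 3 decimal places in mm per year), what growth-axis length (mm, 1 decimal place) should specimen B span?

Specimen A: true annulus count = 59 − 3 + 2 = 58.
A: 9.7 mm over 58 years gives 9.7 / 58 ≈ 0.167 mm per year.
For B, 0.167 mm/year × 41 years = 6.8 mm.

6.8 mm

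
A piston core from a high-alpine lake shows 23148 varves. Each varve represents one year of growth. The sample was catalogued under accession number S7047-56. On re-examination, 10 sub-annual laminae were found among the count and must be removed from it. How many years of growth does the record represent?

True varve count = 23148 − 10 = 23138.
One varve per year makes the duration 23138 years.

23138 years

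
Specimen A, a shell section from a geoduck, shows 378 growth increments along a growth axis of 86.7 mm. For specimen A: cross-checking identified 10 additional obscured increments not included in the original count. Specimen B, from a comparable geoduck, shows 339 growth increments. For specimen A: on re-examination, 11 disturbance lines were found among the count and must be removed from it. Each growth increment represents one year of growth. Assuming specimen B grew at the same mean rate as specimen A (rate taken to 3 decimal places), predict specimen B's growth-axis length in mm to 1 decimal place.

Specimen A: correcting the raw count gives 378 − 11 + 10 = 377 true growth increments.
A: Extension rate ≈ 86.7 / 377 = 0.230 mm per year.
Length of B = 0.230 × 339 = 78.0 mm.

78.0 mm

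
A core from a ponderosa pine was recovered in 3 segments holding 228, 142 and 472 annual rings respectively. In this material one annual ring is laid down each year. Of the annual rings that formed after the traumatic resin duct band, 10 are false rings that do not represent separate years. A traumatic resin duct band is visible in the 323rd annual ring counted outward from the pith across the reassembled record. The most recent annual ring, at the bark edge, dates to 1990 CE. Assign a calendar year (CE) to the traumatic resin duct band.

1481 CE

Total annual rings = 228 + 142 + 472 = 842.
Between annual ring 323 and the bark edge there are 842 − 323 = 519 annual rings.
Excluding 10 false annual rings: 519 − 10 = 509.
Counting back 509 years from 1990 CE places the traumatic resin duct band in 1990 − 509 = 1481 CE.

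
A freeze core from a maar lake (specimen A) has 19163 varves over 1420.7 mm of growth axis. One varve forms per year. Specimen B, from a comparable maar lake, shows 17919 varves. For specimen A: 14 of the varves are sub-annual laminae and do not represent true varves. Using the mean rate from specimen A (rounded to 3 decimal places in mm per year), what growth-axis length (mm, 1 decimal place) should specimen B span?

1326.0 mm

Specimen A: correcting the raw count gives 19163 − 14 = 19149 true varves.
A: 1420.7 mm over 19149 years gives 1420.7 / 19149 ≈ 0.074 mm/yr.
For B, 0.074 mm/year × 17919 years = 1326.0 mm.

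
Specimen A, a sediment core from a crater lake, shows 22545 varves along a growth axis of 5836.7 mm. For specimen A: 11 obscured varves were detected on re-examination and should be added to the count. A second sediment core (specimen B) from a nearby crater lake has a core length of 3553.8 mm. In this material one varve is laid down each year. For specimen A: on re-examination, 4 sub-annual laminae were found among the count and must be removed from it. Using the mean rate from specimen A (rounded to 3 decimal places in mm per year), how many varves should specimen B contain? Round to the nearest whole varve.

Specimen A: after corrections the count is 22545 − 4 + 11 = 22552 varves.
A: Mean rate = 5836.7 mm / 22552 years ≈ 0.259 mm per year.
B spans 3553.8 / 0.259 = 13721.24 years ≈ 13721 varves.

13721 varves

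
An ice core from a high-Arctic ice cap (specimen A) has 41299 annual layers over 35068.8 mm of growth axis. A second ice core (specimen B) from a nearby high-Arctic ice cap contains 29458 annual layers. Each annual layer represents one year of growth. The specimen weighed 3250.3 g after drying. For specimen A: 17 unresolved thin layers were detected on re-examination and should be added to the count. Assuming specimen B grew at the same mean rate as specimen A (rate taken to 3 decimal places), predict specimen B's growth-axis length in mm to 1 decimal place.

25009.8 mm

Specimen A: after corrections the count is 41299 + 17 = 41316 annual layers.
A: 35068.8 mm over 41316 years gives 35068.8 / 41316 ≈ 0.849 mm/yr.
Length of B = 0.849 × 29458 = 25009.8 mm.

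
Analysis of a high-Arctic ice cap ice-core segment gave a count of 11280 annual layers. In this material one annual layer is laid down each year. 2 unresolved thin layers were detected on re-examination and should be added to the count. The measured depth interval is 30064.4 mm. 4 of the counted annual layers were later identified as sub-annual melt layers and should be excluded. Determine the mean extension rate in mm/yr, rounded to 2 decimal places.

2.67 mm/yr

Adjusted count: 11280 − 4 + 2 = 11278 annual layers.
30064.4 mm over 11278 years gives 30064.4 / 11278 ≈ 2.67 mm/yr.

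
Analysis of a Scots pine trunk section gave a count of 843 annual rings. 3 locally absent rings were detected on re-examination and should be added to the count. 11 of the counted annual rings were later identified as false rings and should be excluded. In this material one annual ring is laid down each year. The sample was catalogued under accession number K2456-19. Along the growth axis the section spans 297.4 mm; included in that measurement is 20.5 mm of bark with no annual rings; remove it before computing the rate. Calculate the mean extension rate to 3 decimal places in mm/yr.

0.332 mm/yr

Adjusted count: 843 − 11 + 3 = 835 annual rings.
The growth record spans 297.4 − 20.5 = 276.9 mm.
Mean rate = 276.9 mm / 835 years ≈ 0.332 mm/yr.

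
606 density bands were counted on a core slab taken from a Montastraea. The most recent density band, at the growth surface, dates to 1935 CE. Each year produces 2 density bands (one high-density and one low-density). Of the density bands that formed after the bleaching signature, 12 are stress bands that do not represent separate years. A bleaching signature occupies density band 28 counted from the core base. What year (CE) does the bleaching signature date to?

1652 CE

606 − 28 = 578 density bands lie beyond the bleaching signature toward the growth surface.
Excluding 12 false density bands: 578 − 12 = 566.
566 density bands at 2 per year is 566 / 2 = 283 years.
The density band at the growth surface is 1935 CE, so the bleaching signature dates to 1935 − 283 = 1652 CE.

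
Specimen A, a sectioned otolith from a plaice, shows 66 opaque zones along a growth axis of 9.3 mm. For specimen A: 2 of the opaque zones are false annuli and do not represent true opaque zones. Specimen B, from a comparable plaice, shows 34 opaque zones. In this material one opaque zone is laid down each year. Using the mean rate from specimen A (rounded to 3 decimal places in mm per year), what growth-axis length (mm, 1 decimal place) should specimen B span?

4.9 mm

Specimen A: correcting the raw count gives 66 − 2 = 64 true opaque zones.
A: 9.3 mm over 64 years gives 9.3 / 64 ≈ 0.145 mm/year.
Length of B = 0.145 × 34 = 4.9 mm.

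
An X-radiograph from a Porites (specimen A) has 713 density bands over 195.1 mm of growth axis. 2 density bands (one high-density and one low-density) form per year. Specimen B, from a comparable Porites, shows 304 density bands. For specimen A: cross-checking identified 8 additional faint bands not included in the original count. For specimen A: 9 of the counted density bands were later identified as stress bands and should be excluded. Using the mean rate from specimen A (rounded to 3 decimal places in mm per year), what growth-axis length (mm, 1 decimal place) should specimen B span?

83.3 mm

Specimen A: adjusted count: 713 − 9 + 8 = 712 density bands.
Specimen A: 712 density bands at 2 per year is 712 / 2 = 356 years.
A: Mean rate = 195.1 mm / 356 years ≈ 0.548 mm/yr.
Specimen B: with 2 density bands per year, 304 / 2 = 152 years. B's length ≈ 0.548 × 152 = 83.3 mm.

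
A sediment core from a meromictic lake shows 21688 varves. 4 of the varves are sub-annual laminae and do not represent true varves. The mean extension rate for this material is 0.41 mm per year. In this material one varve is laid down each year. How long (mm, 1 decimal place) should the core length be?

8890.4 mm

Adjusted count: 21688 − 4 = 21684 varves.
Length ≈ 0.41 × 21684 = 8890.4 mm.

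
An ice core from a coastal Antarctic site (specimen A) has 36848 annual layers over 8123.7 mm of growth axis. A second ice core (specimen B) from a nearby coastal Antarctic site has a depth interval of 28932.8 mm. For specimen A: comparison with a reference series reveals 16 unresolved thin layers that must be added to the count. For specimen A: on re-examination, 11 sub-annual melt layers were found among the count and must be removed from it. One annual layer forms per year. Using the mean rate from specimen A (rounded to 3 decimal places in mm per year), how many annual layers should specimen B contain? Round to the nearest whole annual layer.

Specimen A: after corrections the count is 36848 − 11 + 16 = 36853 annual layers.
A: Extension rate ≈ 8123.7 / 36853 = 0.220 mm/year.
For B, 28932.8 / 0.220 = 131512.73 years ≈ 131513 annual layers.

131513 annual layers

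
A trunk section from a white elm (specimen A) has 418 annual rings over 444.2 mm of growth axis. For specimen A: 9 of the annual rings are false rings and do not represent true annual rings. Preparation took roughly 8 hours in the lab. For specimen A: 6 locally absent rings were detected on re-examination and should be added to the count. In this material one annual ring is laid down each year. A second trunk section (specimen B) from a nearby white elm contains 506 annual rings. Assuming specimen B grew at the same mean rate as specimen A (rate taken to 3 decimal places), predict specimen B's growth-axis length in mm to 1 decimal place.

541.4 mm

Specimen A: after corrections the count is 418 − 9 + 6 = 415 annual rings.
A: Extension rate ≈ 444.2 / 415 = 1.070 mm/yr.
B's length ≈ 1.070 × 506 = 541.4 mm.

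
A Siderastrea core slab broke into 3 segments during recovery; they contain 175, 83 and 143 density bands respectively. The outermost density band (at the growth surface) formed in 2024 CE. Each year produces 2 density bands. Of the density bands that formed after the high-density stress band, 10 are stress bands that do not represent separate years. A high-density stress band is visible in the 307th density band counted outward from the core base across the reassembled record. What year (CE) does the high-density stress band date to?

1982 CE

Total density bands = 175 + 83 + 143 = 401.
The high-density stress band sits at density band 307 from the core base, so 401 − 307 = 94 density bands formed after it.
Excluding 10 false density bands: 94 − 10 = 84.
With 2 density bands per year, 84 / 2 = 42 years.
Counting back 42 years from 2024 CE places the high-density stress band in 2024 − 42 = 1982 CE.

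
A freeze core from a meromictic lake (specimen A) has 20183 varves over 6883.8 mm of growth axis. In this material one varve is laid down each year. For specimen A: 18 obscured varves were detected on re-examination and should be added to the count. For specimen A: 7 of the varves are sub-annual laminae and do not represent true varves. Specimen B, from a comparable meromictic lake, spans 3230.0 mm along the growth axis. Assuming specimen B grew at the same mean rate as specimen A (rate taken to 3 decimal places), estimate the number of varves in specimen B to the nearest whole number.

9472 varves

Specimen A: true varve count = 20183 − 7 + 18 = 20194.
A: Extension rate ≈ 6883.8 / 20194 = 0.341 mm/year.
Specimen B: 3230.0 mm / 0.341 mm per year = 9472.14 years ≈ 9472 varves.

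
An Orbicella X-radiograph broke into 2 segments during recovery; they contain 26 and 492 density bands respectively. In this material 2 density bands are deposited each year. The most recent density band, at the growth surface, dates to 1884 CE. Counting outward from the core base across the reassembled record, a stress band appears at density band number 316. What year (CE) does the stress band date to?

1783 CE

Total density bands = 26 + 492 = 518.
The stress band sits at density band 316 from the core base, so 518 − 316 = 202 density bands formed after it.
Dividing by 2 density bands per year: 202 / 2 = 101 years.
The density band at the growth surface is 1884 CE, so the stress band dates to 1884 − 101 = 1783 CE.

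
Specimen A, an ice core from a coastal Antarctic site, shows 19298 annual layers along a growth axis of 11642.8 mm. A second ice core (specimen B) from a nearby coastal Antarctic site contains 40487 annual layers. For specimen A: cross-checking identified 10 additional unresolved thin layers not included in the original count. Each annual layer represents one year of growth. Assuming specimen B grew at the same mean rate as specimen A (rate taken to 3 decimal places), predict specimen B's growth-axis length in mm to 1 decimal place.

Specimen A: true annual layer count = 19298 + 10 = 19308.
A: Extension rate ≈ 11642.8 / 19308 = 0.603 mm/year.
B's length ≈ 0.603 × 40487 = 24413.7 mm.

24413.7 mm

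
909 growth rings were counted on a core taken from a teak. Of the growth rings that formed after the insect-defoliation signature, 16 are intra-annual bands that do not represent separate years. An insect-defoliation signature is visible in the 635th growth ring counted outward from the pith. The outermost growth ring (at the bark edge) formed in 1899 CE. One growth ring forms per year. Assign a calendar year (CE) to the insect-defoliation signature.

The insect-defoliation signature sits at growth ring 635 from the pith, so 909 − 635 = 274 growth rings formed after it.
Excluding 16 false growth rings: 274 − 16 = 258.
Counting back 258 years from 1899 CE places the insect-defoliation signature in 1899 − 258 = 1641 CE.

1641 CE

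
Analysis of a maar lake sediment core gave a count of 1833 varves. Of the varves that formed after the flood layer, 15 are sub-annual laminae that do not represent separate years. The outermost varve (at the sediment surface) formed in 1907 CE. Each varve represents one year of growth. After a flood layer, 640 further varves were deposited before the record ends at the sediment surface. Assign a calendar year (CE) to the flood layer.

There are 640 varves younger than the flood layer.
Removing the 15 false varves leaves 640 − 15 = 625 true varves beyond the flood layer.
Counting back 625 years from 1907 CE places the flood layer in 1907 − 625 = 1282 CE.

1282 CE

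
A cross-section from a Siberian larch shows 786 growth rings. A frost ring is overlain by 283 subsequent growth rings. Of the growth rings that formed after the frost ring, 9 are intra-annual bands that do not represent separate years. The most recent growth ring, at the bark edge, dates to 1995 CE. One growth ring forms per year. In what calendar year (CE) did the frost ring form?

1721 CE

There are 283 growth rings younger than the frost ring.
Removing the 9 false growth rings leaves 283 − 9 = 274 true growth rings beyond the frost ring.
Counting back 274 years from 1995 CE places the frost ring in 1995 − 274 = 1721 CE.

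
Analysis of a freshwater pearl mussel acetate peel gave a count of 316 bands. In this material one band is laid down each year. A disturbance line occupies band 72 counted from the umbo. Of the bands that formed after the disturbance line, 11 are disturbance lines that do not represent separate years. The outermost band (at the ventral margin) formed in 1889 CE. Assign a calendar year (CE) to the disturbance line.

1656 CE

The disturbance line sits at band 72 from the umbo, so 316 − 72 = 244 bands formed after it.
244 − 11 false = 233 true bands after the disturbance line.
1889 − 233 = 1656 CE.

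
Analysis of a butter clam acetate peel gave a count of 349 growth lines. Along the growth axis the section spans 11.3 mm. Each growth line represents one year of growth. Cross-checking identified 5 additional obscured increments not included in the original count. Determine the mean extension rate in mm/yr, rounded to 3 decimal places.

0.032 mm/yr

Correcting the raw count gives 349 + 5 = 354 true growth lines.
Mean rate = 11.3 mm / 354 years ≈ 0.032 mm/yr.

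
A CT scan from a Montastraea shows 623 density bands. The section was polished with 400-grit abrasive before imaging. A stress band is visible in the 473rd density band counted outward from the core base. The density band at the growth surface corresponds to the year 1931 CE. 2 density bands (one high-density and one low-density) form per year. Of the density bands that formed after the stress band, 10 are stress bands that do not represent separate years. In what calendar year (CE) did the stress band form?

The stress band sits at density band 473 from the core base, so 623 − 473 = 150 density bands formed after it.
Removing the 10 false density bands leaves 150 − 10 = 140 true density bands beyond the stress band.
Dividing by 2 density bands per year: 140 / 2 = 70 years.
1931 − 70 = 1861 CE.

1861 CE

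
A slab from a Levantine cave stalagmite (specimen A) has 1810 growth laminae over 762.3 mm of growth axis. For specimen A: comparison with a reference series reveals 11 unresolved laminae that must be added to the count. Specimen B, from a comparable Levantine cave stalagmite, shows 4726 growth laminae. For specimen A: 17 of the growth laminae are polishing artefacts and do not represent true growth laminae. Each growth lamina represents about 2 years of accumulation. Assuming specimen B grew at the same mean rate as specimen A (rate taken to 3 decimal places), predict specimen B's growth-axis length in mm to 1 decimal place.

1994.4 mm

Specimen A: adjusted count: 1810 − 17 + 11 = 1804 growth laminae.
Specimen A: at 2 years per growth lamina, 1804 × 2 = 3608 years.
A: Mean rate = 762.3 mm / 3608 years ≈ 0.211 mm/year.
Specimen B: at 2 years per growth lamina, 4726 × 2 = 9452 years. Length of B = 0.211 × 9452 = 1994.4 mm.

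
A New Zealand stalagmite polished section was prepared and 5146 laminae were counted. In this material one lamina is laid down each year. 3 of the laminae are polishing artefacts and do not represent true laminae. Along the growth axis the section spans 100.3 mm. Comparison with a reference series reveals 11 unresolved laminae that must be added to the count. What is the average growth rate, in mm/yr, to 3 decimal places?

0.019 mm/yr

True lamina count = 5146 − 3 + 11 = 5154.
Extension rate ≈ 100.3 / 5154 = 0.019 mm/yr.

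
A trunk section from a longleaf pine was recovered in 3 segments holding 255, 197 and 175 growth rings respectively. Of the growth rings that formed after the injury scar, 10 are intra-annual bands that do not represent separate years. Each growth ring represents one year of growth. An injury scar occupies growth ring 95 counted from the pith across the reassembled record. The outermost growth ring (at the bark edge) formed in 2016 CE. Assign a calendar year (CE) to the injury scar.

1494 CE

Total growth rings = 255 + 197 + 175 = 627.
The injury scar sits at growth ring 95 from the pith, so 627 − 95 = 532 growth rings formed after it.
532 − 10 false = 522 true growth rings after the injury scar.
Counting back 522 years from 2016 CE places the injury scar in 2016 − 522 = 1494 CE.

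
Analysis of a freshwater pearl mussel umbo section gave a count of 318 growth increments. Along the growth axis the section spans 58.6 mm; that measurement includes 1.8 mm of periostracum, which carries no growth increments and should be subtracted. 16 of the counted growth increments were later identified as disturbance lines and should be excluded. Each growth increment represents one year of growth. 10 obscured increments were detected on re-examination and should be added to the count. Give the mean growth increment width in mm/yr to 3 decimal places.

True growth increment count = 318 − 16 + 10 = 312.
Removing the 1.8 mm offcut leaves 58.6 − 1.8 = 56.8 mm.
Extension rate ≈ 56.8 / 312 = 0.182 mm/yr.

0.182 mm/yr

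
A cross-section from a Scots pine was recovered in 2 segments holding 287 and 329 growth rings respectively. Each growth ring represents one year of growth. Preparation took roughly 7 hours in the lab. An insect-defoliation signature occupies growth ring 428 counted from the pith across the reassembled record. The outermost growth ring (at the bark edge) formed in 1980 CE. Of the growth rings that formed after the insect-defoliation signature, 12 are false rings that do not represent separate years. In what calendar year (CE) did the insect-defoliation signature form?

1804 CE

Total growth rings = 287 + 329 = 616.
616 − 428 = 188 growth rings lie beyond the insect-defoliation signature toward the bark edge.
Excluding 12 false growth rings: 188 − 12 = 176.
Counting back 176 years from 1980 CE places the insect-defoliation signature in 1980 − 176 = 1804 CE.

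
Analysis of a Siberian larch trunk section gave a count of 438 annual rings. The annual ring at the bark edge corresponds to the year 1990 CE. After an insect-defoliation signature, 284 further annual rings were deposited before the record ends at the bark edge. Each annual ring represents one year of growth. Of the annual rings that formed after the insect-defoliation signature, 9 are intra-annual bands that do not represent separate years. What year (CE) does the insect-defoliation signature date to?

284 annual rings formed after the insect-defoliation signature.
Excluding 9 false annual rings: 284 − 9 = 275.
The annual ring at the bark edge is 1990 CE, so the insect-defoliation signature dates to 1990 − 275 = 1715 CE.

1715 CE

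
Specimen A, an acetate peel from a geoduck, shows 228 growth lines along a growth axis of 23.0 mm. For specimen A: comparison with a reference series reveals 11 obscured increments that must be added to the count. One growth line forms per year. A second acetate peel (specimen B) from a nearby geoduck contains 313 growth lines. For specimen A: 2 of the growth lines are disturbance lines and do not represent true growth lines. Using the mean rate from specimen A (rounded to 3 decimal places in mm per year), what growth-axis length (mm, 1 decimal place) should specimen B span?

30.4 mm

Specimen A: correcting the raw count gives 228 − 2 + 11 = 237 true growth lines.
A: Mean rate = 23.0 mm / 237 years ≈ 0.097 mm/year.
For B, 0.097 mm/year × 313 years = 30.4 mm.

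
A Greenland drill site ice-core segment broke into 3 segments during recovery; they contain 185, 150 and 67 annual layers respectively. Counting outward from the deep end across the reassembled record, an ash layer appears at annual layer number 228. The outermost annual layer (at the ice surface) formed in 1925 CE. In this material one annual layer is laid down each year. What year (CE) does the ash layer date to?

1751 CE

Total annual layers = 185 + 150 + 67 = 402.
Between annual layer 228 and the ice surface there are 402 − 228 = 174 annual layers.
1925 − 174 = 1751 CE.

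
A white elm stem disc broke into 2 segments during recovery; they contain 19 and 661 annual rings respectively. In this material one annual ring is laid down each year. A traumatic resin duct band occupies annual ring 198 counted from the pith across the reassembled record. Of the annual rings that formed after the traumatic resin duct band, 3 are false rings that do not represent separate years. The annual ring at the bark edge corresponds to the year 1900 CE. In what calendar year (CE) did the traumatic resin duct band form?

Total annual rings = 19 + 661 = 680.
680 − 198 = 482 annual rings lie beyond the traumatic resin duct band toward the bark edge.
Removing the 3 false annual rings leaves 482 − 3 = 479 true annual rings beyond the traumatic resin duct band.
1900 − 479 = 1421 CE.

1421 CE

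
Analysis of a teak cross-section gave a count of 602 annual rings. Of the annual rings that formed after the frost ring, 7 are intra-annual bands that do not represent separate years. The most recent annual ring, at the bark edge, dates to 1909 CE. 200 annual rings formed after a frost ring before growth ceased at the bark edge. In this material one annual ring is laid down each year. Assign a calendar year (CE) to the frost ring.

200 annual rings post-date the frost ring.
Excluding 7 false annual rings: 200 − 7 = 193.
The annual ring at the bark edge is 1909 CE, so the frost ring dates to 1909 − 193 = 1716 CE.

1716 CE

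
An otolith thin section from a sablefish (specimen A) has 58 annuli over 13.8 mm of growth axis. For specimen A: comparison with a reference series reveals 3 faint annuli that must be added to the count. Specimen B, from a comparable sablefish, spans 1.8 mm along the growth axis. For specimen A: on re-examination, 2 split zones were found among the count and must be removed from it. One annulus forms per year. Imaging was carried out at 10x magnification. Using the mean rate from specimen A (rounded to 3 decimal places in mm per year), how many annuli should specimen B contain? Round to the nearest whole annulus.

8 annuli

Specimen A: adjusted count: 58 − 2 + 3 = 59 annuli.
A: Mean rate = 13.8 mm / 59 years ≈ 0.234 mm per year.
Specimen B: 1.8 mm / 0.234 mm per year = 7.69 years ≈ 8 annuli.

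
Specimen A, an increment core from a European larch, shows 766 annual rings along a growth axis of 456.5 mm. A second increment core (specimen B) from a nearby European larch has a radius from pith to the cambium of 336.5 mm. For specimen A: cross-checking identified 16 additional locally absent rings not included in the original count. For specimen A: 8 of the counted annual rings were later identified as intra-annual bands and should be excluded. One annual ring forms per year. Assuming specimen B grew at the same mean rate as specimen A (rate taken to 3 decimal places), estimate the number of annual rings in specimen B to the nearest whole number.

570 annual rings

Specimen A: after corrections the count is 766 − 8 + 16 = 774 annual rings.
A: Extension rate ≈ 456.5 / 774 = 0.590 mm/year.
B spans 336.5 / 0.590 = 570.34 years ≈ 570 annual rings.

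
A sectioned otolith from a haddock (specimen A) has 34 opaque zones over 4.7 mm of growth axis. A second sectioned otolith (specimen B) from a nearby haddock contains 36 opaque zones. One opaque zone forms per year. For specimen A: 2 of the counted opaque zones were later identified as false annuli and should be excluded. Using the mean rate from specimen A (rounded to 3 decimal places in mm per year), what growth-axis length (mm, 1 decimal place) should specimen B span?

Specimen A: correcting the raw count gives 34 − 2 = 32 true opaque zones.
A: Mean rate = 4.7 mm / 32 years ≈ 0.147 mm/year.
For B, 0.147 mm/year × 36 years = 5.3 mm.

5.3 mm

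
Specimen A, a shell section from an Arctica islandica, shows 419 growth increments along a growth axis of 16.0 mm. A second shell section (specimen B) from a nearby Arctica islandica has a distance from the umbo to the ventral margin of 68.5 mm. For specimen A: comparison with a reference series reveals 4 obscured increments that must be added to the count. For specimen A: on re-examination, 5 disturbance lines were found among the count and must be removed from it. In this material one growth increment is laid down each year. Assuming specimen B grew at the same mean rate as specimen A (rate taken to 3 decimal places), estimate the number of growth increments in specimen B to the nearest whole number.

1803 growth increments

Specimen A: adjusted count: 419 − 5 + 4 = 418 growth increments.
A: 16.0 mm over 418 years gives 16.0 / 418 ≈ 0.038 mm/year.
For B, 68.5 / 0.038 = 1802.63 years ≈ 1803 growth increments.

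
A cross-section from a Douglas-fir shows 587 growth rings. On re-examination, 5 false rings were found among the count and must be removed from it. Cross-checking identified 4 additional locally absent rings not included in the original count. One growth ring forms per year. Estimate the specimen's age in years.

Correcting the raw count gives 587 − 5 + 4 = 586 true growth rings.
At one growth ring per year, that is 586 years.

586 yr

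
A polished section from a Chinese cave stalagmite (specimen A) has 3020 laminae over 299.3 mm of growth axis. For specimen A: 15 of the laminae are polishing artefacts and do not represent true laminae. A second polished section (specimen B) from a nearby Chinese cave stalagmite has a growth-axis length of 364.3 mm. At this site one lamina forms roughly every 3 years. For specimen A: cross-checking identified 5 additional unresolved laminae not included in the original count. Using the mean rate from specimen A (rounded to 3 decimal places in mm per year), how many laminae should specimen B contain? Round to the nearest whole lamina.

3680 laminae

Specimen A: true lamina count = 3020 − 15 + 5 = 3010.
Specimen A: multiplying by 3 years per lamina: 3010 × 3 = 9030 years.
A: Extension rate ≈ 299.3 / 9030 = 0.033 mm per year.
For B, 364.3 / 0.033 = 11039.39 years; at 3 years per lamina that is 11039.39 / 3 ≈ 3680 laminae.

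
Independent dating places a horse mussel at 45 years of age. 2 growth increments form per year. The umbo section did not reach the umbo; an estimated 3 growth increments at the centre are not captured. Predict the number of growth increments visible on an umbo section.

87 growth increments

Expected growth increments: 45 × 2 = 90.
Subtracting the 3 growth increments not captured gives 90 − 3 = 87 growth increments in the record.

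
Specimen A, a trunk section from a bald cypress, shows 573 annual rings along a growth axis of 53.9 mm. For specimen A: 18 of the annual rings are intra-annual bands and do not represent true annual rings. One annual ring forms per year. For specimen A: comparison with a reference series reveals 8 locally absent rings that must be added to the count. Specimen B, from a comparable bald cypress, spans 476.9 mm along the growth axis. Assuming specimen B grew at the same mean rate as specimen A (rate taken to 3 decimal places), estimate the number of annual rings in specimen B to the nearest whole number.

4968 annual rings

Specimen A: correcting the raw count gives 573 − 18 + 8 = 563 true annual rings.
A: Extension rate ≈ 53.9 / 563 = 0.096 mm per year.
B spans 476.9 / 0.096 = 4967.71 years ≈ 4968 annual rings.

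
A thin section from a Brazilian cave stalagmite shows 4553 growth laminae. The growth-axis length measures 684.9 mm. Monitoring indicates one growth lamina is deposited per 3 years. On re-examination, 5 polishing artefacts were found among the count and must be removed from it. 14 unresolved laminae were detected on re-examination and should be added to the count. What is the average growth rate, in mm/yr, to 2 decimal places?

0.05 mm/yr

After corrections the count is 4553 − 5 + 14 = 4562 growth laminae.
Multiplying by 3 years per growth lamina: 4562 × 3 = 13686 years.
Mean rate = 684.9 mm / 13686 years ≈ 0.05 mm/yr.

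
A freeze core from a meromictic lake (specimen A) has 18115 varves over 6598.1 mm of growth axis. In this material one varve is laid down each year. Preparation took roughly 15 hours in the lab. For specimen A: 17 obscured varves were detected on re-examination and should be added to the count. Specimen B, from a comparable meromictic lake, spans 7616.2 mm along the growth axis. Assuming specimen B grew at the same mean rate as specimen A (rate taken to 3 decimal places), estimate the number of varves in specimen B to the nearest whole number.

20924 varves

Specimen A: true varve count = 18115 + 17 = 18132.
A: Extension rate ≈ 6598.1 / 18132 = 0.364 mm per year.
For B, 7616.2 / 0.364 = 20923.63 years ≈ 20924 varves.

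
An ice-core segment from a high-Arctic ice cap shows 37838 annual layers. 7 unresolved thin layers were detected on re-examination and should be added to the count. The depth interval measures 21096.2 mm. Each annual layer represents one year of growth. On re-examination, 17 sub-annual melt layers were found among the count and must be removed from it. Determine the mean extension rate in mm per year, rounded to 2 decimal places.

Adjusted count: 37838 − 17 + 7 = 37828 annual layers.
Mean rate = 21096.2 mm / 37828 years ≈ 0.56 mm per year.

0.56 mm per year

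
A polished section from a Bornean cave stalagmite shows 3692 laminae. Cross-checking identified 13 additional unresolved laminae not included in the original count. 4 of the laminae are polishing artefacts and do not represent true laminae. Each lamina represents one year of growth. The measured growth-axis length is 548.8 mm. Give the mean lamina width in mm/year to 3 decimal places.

0.148 mm/year

Adjusted count: 3692 − 4 + 13 = 3701 laminae.
Extension rate ≈ 548.8 / 3701 = 0.148 mm/year.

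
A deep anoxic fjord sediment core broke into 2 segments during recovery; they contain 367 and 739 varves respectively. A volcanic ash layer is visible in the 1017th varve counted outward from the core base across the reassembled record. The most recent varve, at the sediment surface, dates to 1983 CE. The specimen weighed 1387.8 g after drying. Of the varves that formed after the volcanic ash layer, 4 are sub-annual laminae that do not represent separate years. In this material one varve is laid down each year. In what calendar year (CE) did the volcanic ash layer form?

Total varves = 367 + 739 = 1106.
1106 − 1017 = 89 varves lie beyond the volcanic ash layer toward the sediment surface.
Excluding 4 false varves: 89 − 4 = 85.
The varve at the sediment surface is 1983 CE, so the volcanic ash layer dates to 1983 − 85 = 1898 CE.

1898 CE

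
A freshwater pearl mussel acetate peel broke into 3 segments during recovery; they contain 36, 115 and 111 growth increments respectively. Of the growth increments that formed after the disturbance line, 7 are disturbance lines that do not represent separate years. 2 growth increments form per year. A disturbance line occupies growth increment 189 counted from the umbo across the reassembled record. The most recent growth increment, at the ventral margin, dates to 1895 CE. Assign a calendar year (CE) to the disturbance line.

Total growth increments = 36 + 115 + 111 = 262.
The disturbance line sits at growth increment 189 from the umbo, so 262 − 189 = 73 growth increments formed after it.
73 − 7 false = 66 true growth increments after the disturbance line.
With 2 growth increments per year, 66 / 2 = 33 years.
Counting back 33 years from 1895 CE places the disturbance line in 1895 − 33 = 1862 CE.

1862 CE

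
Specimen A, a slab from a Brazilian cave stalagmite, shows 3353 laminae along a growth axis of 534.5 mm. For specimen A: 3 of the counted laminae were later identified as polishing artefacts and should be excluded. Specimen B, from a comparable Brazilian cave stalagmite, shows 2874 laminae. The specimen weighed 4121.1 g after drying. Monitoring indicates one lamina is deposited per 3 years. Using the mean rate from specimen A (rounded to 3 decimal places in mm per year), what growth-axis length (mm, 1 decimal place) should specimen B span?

Specimen A: correcting the raw count gives 3353 − 3 = 3350 true laminae.
Specimen A: multiplying by 3 years per lamina: 3350 × 3 = 10050 years.
A: Mean rate = 534.5 mm / 10050 years ≈ 0.053 mm per year.
Specimen B: 2874 laminae at 3 years each span 2874 × 3 = 8622 years. For B, 0.053 mm/year × 8622 years = 457.0 mm.

457.0 mm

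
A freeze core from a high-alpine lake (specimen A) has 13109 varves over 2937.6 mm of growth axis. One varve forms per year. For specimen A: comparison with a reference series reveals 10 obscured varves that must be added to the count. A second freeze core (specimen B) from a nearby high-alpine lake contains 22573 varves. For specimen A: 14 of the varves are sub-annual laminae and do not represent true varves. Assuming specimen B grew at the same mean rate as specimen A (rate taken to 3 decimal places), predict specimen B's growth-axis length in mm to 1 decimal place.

5056.4 mm

Specimen A: true varve count = 13109 − 14 + 10 = 13105.
A: Extension rate ≈ 2937.6 / 13105 = 0.224 mm per year.
For B, 0.224 mm/year × 22573 years = 5056.4 mm.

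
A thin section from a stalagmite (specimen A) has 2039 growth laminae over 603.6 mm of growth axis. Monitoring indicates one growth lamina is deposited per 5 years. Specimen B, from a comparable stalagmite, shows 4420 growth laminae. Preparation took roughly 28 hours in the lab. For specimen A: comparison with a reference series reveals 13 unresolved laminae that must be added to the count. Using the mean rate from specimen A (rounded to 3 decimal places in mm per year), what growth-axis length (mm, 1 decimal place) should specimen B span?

Specimen A: after corrections the count is 2039 + 13 = 2052 growth laminae.
Specimen A: 2052 growth laminae at 5 years each span 2052 × 5 = 10260 years.
A: 603.6 mm over 10260 years gives 603.6 / 10260 ≈ 0.059 mm per year.
Specimen B: multiplying by 5 years per growth lamina: 4420 × 5 = 22100 years. Length of B = 0.059 × 22100 = 1303.9 mm.

1303.9 mm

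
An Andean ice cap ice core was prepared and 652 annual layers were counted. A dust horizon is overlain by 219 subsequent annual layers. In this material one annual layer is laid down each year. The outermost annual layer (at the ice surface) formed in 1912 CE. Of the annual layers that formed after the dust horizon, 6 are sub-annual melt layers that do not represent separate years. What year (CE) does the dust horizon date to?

There are 219 annual layers younger than the dust horizon.
Excluding 6 false annual layers: 219 − 6 = 213.
1912 − 213 = 1699 CE.

1699 CE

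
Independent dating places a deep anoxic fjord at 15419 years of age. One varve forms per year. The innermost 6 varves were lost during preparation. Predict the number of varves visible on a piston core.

Expected varves over 15419 years: 15419.
Less the 6 uncaptured varves: 15419 − 6 = 15413.

15413 varves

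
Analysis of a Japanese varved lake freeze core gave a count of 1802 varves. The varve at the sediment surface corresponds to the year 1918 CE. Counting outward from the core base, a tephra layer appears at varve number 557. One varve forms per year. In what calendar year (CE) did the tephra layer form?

The tephra layer sits at varve 557 from the core base, so 1802 − 557 = 1245 varves formed after it.
Counting back 1245 years from 1918 CE places the tephra layer in 1918 − 1245 = 673 CE.

673 CE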